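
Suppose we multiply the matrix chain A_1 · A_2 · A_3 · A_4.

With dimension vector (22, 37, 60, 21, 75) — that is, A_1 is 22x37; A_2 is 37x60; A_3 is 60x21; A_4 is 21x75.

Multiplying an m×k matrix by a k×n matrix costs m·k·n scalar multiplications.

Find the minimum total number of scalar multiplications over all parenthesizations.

98364

Adjacent pairs: A_1A_2 = 22·37·60 = 48840; A_2A_3 = 37·60·21 = 46620; A_3A_4 = 60·21·75 = 94500.
Length 3: A_1..A_3: k=1: 0+46620+22·37·21=63714; k=2: 48840+0+22·60·21=76560 → min 63714 | A_2..A_4: k=2: 0+94500+37·60·75=261000; k=3: 46620+0+37·21·75=104895 → min 104895.
Length 4: A_1..A_4: k=1: 0+104895+22·37·75=165945; k=2: 48840+94500+22·60·75=242340; k=3: 63714+0+22·21·75=98364 → min 98364.
Optimal order: ((A_1 · (A_2 · A_3)) · A_4) with cost 98364.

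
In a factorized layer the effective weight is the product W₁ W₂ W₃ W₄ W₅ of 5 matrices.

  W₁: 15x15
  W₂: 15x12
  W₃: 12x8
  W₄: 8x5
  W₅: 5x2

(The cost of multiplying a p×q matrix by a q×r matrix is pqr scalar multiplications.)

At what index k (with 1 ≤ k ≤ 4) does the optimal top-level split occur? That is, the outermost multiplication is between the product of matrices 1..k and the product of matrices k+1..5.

Adjacent pairs: W₁W₂ = 15·15·12 = 2700; W₂W₃ = 15·12·8 = 1440; W₃W₄ = 12·8·5 = 480; W₄W₅ = 8·5·2 = 80.
Length 3: W₁..W₃: k=1: 0+1440+15·15·8=3240; k=2: 2700+0+15·12·8=4140 → min 3240 | W₂..W₄: k=2: 0+480+15·12·5=1380; k=3: 1440+0+15·8·5=2040 → min 1380 | W₃..W₅: k=3: 0+80+12·8·2=272; k=4: 480+0+12·5·2=600 → min 272.
Length 4: W₁..W₄: k=1: 0+1380+15·15·5=2505; k=2: 2700+480+15·12·5=4080; k=3: 3240+0+15·8·5=3840 → min 2505 | W₂..W₅: k=2: 0+272+15·12·2=632; k=3: 1440+80+15·8·2=1760; k=4: 1380+0+15·5·2=1530 → min 632.
Top-level splits: k=1: (W₁..W₁)·(W₂..W₅) → 0+632+15·15·2 = 1082; k=2: (W₁..W₂)·(W₃..W₅) → 2700+272+15·12·2 = 3332; k=3: (W₁..W₃)·(W₄..W₅) → 3240+80+15·8·2 = 3560; k=4: (W₁..W₄)·(W₅..W₅) → 2505+0+15·5·2 = 2655.
Best split is after W₁, i.e. k = 1.

1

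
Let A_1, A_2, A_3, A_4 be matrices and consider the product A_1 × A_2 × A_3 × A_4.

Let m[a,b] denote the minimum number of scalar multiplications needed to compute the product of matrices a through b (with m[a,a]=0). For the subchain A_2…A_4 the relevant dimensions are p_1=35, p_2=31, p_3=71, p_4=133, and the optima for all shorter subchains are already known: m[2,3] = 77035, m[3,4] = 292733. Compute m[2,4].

407540

m[2,4] = min over k∈[2,3] of m[2,k]+m[k+1,4]+p_{1}·p_k·p_{4}.
k=2: 0 + 292733 + 35·31·133 = 437038; k=3: 77035 + 0 + 35·71·133 = 407540.
Minimum: 407540 at k=3.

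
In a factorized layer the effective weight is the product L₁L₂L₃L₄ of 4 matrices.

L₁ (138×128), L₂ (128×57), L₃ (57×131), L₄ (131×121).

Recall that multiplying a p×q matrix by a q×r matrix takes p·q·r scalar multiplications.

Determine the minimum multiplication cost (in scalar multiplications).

Adjacent pairs: L₁L₂ = 138·128·57 = 1006848; L₂L₃ = 128·57·131 = 955776; L₃L₄ = 57·131·121 = 903507.
Length 3: L₁..L₃: k=1: 0+955776+138·128·131=3269760; k=2: 1006848+0+138·57·131=2037294 → min 2037294 | L₂..L₄: k=2: 0+903507+128·57·121=1786323; k=3: 955776+0+128·131·121=2984704 → min 1786323.
Length 4: L₁..L₄: k=1: 0+1786323+138·128·121=3923667; k=2: 1006848+903507+138·57·121=2862141; k=3: 2037294+0+138·131·121=4224732 → min 2862141.
Optimal order: ((L₁L₂)(L₃L₄)) with cost 2862141.

2862141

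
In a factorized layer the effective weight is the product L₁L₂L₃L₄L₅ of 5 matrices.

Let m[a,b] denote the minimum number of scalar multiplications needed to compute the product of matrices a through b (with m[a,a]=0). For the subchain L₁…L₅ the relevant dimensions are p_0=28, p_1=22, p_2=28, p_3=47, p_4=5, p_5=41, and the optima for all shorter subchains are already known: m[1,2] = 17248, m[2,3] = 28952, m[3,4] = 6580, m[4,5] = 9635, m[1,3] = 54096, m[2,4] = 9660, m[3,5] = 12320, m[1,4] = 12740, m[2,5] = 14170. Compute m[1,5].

m[1,5] = min over k∈[1,4] of m[1,k]+m[k+1,5]+p_{0}·p_k·p_{5}.
k=1: 0 + 14170 + 28·22·41 = 39426; k=2: 17248 + 12320 + 28·28·41 = 61712; k=3: 54096 + 9635 + 28·47·41 = 117687; k=4: 12740 + 0 + 28·5·41 = 18480.
Minimum: 18480 at k=4.

18480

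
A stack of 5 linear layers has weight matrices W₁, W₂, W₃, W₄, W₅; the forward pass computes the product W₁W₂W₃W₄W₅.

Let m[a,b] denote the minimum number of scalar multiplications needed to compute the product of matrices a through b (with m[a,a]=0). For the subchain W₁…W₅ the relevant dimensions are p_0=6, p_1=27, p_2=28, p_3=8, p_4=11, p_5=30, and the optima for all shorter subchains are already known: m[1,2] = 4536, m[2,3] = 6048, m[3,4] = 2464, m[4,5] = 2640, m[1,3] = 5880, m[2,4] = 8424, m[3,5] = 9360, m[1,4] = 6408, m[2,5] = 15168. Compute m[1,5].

m[1,5] = min over k∈[1,4] of m[1,k]+m[k+1,5]+p_{0}·p_k·p_{5}.
k=1: 0 + 15168 + 6·27·30 = 20028; k=2: 4536 + 9360 + 6·28·30 = 18936; k=3: 5880 + 2640 + 6·8·30 = 9960; k=4: 6408 + 0 + 6·11·30 = 8388.
Minimum: 8388 at k=4.

8388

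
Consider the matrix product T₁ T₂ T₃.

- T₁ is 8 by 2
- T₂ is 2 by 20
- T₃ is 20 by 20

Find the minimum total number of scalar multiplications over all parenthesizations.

Order (T₁ (T₂ T₃)): (T₂ T₃): 2×20 by 20×20 → 2×20, cost 2·20·20 = 800; (T₁ (T₂ T₃)): 8×2 by 2×20 → 8×20, cost 8·2·20 = 320; cumulative 1120. Total 1120.
Order ((T₁ T₂) T₃): (T₁ T₂): 8×2 by 2×20 → 8×20, cost 8·2·20 = 320; ((T₁ T₂) T₃): 8×20 by 20×20 → 8×20, cost 8·20·20 = 3200; cumulative 3520. Total 3520.
Minimum: 1120.

1120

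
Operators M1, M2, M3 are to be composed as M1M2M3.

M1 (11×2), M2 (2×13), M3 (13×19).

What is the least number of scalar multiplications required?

Order (M1(M2M3)): (M2M3): 2×13 by 13×19 → 2×19, cost 2·13·19 = 494; (M1(M2M3)): 11×2 by 2×19 → 11×19, cost 11·2·19 = 418; cumulative 912. Total 912.
Order ((M1M2)M3): (M1M2): 11×2 by 2×13 → 11×13, cost 11·2·13 = 286; ((M1M2)M3): 11×13 by 13×19 → 11×19, cost 11·13·19 = 2717; cumulative 3003. Total 3003.
Minimum: 912.

912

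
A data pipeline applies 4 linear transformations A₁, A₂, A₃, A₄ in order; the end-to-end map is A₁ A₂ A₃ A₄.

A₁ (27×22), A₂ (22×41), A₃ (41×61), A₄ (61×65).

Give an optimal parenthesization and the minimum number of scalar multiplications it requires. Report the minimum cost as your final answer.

180862

Adjacent pairs: A₁A₂ = 27·22·41 = 24354; A₂A₃ = 22·41·61 = 55022; A₃A₄ = 41·61·65 = 162565.
Length 3: A₁..A₃: k=1: 0+55022+27·22·61=91256; k=2: 24354+0+27·41·61=91881 → min 91256 | A₂..A₄: k=2: 0+162565+22·41·65=221195; k=3: 55022+0+22·61·65=142252 → min 142252.
Length 4: A₁..A₄: k=1: 0+142252+27·22·65=180862; k=2: 24354+162565+27·41·65=258874; k=3: 91256+0+27·61·65=198311 → min 180862.
Optimal parenthesization: (A₁ ((A₂ A₃) A₄)) with cost 180862.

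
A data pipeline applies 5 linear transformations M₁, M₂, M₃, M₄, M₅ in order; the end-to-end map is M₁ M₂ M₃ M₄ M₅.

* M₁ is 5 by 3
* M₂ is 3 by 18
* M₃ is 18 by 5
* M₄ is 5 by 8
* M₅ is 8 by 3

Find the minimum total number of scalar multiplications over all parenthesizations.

480

Adjacent pairs: M₁M₂ = 5·3·18 = 270; M₂M₃ = 3·18·5 = 270; M₃M₄ = 18·5·8 = 720; M₄M₅ = 5·8·3 = 120.
Length 3: M₁..M₃: k=1: 0+270+5·3·5=345; k=2: 270+0+5·18·5=720 → min 345 | M₂..M₄: k=2: 0+720+3·18·8=1152; k=3: 270+0+3·5·8=390 → min 390 | M₃..M₅: k=3: 0+120+18·5·3=390; k=4: 720+0+18·8·3=1152 → min 390.
Length 4: M₁..M₄: k=1: 0+390+5·3·8=510; k=2: 270+720+5·18·8=1710; k=3: 345+0+5·5·8=545 → min 510 | M₂..M₅: k=2: 0+390+3·18·3=552; k=3: 270+120+3·5·3=435; k=4: 390+0+3·8·3=462 → min 435.
Length 5: M₁..M₅: k=1: 0+435+5·3·3=480; k=2: 270+390+5·18·3=930; k=3: 345+120+5·5·3=540; k=4: 510+0+5·8·3=630 → min 480.
Optimal order: (M₁ ((M₂ M₃) (M₄ M₅))) with cost 480.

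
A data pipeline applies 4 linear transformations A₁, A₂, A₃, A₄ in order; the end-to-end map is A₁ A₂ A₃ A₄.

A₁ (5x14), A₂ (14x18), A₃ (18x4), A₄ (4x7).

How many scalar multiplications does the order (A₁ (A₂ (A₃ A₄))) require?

2758

(A₃ A₄): 18×4 by 4×7 → 18×7, cost 18·4·7 = 504
(A₂ (A₃ A₄)): 14×18 by 18×7 → 14×7, cost 14·18·7 = 1764; cumulative 2268
(A₁ (A₂ (A₃ A₄))): 5×14 by 14×7 → 5×7, cost 5·14·7 = 490; cumulative 2758
Total: 2758 scalar multiplications.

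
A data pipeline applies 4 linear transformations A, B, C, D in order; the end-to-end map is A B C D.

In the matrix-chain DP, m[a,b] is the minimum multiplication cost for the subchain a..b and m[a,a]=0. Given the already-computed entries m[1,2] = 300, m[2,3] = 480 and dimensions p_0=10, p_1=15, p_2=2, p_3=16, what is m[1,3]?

620

m[1,3] = min over k∈[1,2] of m[1,k]+m[k+1,3]+p_{0}·p_k·p_{3}.
k=1: 0 + 480 + 10·15·16 = 2880; k=2: 300 + 0 + 10·2·16 = 620.
Minimum: 620 at k=2.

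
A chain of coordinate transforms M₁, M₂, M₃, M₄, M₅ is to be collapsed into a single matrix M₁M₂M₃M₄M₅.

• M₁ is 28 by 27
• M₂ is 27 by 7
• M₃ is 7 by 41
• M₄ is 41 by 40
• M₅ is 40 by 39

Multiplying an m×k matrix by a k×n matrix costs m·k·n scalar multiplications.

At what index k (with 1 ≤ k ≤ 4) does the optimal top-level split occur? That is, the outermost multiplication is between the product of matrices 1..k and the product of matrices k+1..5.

2

Adjacent pairs: M₁M₂ = 28·27·7 = 5292; M₂M₃ = 27·7·41 = 7749; M₃M₄ = 7·41·40 = 11480; M₄M₅ = 41·40·39 = 63960.
Length 3: M₁..M₃: k=1: 0+7749+28·27·41=38745; k=2: 5292+0+28·7·41=13328 → min 13328 | M₂..M₄: k=2: 0+11480+27·7·40=19040; k=3: 7749+0+27·41·40=52029 → min 19040 | M₃..M₅: k=3: 0+63960+7·41·39=75153; k=4: 11480+0+7·40·39=22400 → min 22400.
Length 4: M₁..M₄: k=1: 0+19040+28·27·40=49280; k=2: 5292+11480+28·7·40=24612; k=3: 13328+0+28·41·40=59248 → min 24612 | M₂..M₅: k=2: 0+22400+27·7·39=29771; k=3: 7749+63960+27·41·39=114882; k=4: 19040+0+27·40·39=61160 → min 29771.
Top-level splits: k=1: (M₁..M₁)·(M₂..M₅) → 0+29771+28·27·39 = 59255; k=2: (M₁..M₂)·(M₃..M₅) → 5292+22400+28·7·39 = 35336; k=3: (M₁..M₃)·(M₄..M₅) → 13328+63960+28·41·39 = 122060; k=4: (M₁..M₄)·(M₅..M₅) → 24612+0+28·40·39 = 68292.
Best split is after M₂, i.e. k = 2.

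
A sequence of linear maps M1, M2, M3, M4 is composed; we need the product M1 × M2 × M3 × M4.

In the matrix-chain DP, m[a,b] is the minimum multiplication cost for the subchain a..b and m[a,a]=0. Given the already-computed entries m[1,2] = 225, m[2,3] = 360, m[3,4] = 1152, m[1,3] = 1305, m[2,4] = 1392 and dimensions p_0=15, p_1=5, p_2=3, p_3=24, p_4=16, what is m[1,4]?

m[1,4] = min over k∈[1,3] of m[1,k]+m[k+1,4]+p_{0}·p_k·p_{4}.
k=1: 0 + 1392 + 15·5·16 = 2592; k=2: 225 + 1152 + 15·3·16 = 2097; k=3: 1305 + 0 + 15·24·16 = 7065.
Minimum: 2097 at k=2.

2097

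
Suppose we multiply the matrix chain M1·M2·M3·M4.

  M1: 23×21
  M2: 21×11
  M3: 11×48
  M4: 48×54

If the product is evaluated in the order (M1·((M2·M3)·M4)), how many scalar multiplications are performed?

91602

(M2·M3): 21×11 by 11×48 → 21×48, cost 21·11·48 = 11088
((M2·M3)·M4): 21×48 by 48×54 → 21×54, cost 21·48·54 = 54432; cumulative 65520
(M1·((M2·M3)·M4)): 23×21 by 21×54 → 23×54, cost 23·21·54 = 26082; cumulative 91602
Total: 91602 scalar multiplications.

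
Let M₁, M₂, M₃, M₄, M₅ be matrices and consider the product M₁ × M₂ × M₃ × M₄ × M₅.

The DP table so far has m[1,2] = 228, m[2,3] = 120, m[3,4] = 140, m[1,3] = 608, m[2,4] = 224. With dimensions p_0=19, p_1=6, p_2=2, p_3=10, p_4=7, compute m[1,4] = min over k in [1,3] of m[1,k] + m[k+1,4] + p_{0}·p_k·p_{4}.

m[1,4] = min over k∈[1,3] of m[1,k]+m[k+1,4]+p_{0}·p_k·p_{4}.
k=1: 0 + 224 + 19·6·7 = 1022; k=2: 228 + 140 + 19·2·7 = 634; k=3: 608 + 0 + 19·10·7 = 1938.
Minimum: 634 at k=2.

634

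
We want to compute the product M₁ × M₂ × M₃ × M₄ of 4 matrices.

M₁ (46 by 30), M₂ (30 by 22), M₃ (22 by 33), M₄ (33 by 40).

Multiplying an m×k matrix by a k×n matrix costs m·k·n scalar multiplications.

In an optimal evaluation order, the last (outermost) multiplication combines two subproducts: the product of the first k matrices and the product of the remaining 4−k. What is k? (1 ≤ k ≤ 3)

Adjacent pairs: M₁M₂ = 46·30·22 = 30360; M₂M₃ = 30·22·33 = 21780; M₃M₄ = 22·33·40 = 29040.
Length 3: M₁..M₃: k=1: 0+21780+46·30·33=67320; k=2: 30360+0+46·22·33=63756 → min 63756 | M₂..M₄: k=2: 0+29040+30·22·40=55440; k=3: 21780+0+30·33·40=61380 → min 55440.
Top-level splits: k=1: (M₁..M₁)·(M₂..M₄) → 0+55440+46·30·40 = 110640; k=2: (M₁..M₂)·(M₃..M₄) → 30360+29040+46·22·40 = 99880; k=3: (M₁..M₃)·(M₄..M₄) → 63756+0+46·33·40 = 124476.
Best split is after M₂, i.e. k = 2.

2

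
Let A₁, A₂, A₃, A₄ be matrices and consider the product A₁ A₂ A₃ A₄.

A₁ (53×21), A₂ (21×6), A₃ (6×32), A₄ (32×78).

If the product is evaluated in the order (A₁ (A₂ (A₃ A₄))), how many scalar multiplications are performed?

(A₃ A₄): 6×32 by 32×78 → 6×78, cost 6·32·78 = 14976
(A₂ (A₃ A₄)): 21×6 by 6×78 → 21×78, cost 21·6·78 = 9828; cumulative 24804
(A₁ (A₂ (A₃ A₄))): 53×21 by 21×78 → 53×78, cost 53·21·78 = 86814; cumulative 111618
Total: 111618 scalar multiplications.

111618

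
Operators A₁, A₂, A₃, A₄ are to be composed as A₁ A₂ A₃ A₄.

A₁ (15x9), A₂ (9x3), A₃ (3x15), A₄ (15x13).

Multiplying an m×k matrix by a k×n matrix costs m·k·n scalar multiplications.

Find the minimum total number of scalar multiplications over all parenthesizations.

1575

Adjacent pairs: A₁A₂ = 15·9·3 = 405; A₂A₃ = 9·3·15 = 405; A₃A₄ = 3·15·13 = 585.
Length 3: A₁..A₃: k=1: 0+405+15·9·15=2430; k=2: 405+0+15·3·15=1080 → min 1080 | A₂..A₄: k=2: 0+585+9·3·13=936; k=3: 405+0+9·15·13=2160 → min 936.
Length 4: A₁..A₄: k=1: 0+936+15·9·13=2691; k=2: 405+585+15·3·13=1575; k=3: 1080+0+15·15·13=4005 → min 1575.
Optimal order: ((A₁ A₂) (A₃ A₄)) with cost 1575.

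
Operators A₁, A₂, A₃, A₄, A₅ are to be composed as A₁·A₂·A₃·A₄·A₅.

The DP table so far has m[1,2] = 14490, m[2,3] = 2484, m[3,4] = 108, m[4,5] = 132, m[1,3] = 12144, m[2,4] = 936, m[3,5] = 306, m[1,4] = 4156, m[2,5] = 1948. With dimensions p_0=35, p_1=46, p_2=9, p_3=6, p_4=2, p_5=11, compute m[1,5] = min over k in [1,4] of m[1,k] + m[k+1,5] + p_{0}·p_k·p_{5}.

m[1,5] = min over k∈[1,4] of m[1,k]+m[k+1,5]+p_{0}·p_k·p_{5}.
k=1: 0 + 1948 + 35·46·11 = 19658; k=2: 14490 + 306 + 35·9·11 = 18261; k=3: 12144 + 132 + 35·6·11 = 14586; k=4: 4156 + 0 + 35·2·11 = 4926.
Minimum: 4926 at k=4.

4926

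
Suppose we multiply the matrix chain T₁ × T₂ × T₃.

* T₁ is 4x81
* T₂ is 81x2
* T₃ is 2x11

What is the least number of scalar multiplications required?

736

Order (T₁ × (T₂ × T₃)): (T₂ × T₃): 81×2 by 2×11 → 81×11, cost 81·2·11 = 1782; (T₁ × (T₂ × T₃)): 4×81 by 81×11 → 4×11, cost 4·81·11 = 3564; cumulative 5346. Total 5346.
Order ((T₁ × T₂) × T₃): (T₁ × T₂): 4×81 by 81×2 → 4×2, cost 4·81·2 = 648; ((T₁ × T₂) × T₃): 4×2 by 2×11 → 4×11, cost 4·2·11 = 88; cumulative 736. Total 736.
Minimum: 736.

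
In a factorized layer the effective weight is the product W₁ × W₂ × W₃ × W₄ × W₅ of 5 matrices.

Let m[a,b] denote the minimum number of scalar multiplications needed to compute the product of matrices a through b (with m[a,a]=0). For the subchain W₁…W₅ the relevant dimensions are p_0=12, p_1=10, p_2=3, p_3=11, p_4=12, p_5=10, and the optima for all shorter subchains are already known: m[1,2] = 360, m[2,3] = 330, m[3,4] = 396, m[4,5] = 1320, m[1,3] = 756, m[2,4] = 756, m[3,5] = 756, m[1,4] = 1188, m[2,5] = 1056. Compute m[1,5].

m[1,5] = min over k∈[1,4] of m[1,k]+m[k+1,5]+p_{0}·p_k·p_{5}.
k=1: 0 + 1056 + 12·10·10 = 2256; k=2: 360 + 756 + 12·3·10 = 1476; k=3: 756 + 1320 + 12·11·10 = 3396; k=4: 1188 + 0 + 12·12·10 = 2628.
Minimum: 1476 at k=2.

1476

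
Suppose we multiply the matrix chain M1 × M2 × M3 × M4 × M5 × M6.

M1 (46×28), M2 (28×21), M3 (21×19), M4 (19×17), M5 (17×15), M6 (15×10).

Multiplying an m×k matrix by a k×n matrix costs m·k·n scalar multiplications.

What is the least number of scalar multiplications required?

28530

Adjacent pairs: M1M2 = 46·28·21 = 27048; M2M3 = 28·21·19 = 11172; M3M4 = 21·19·17 = 6783; M4M5 = 19·17·15 = 4845; M5M6 = 17·15·10 = 2550.
Length 3: M1..M3: k=1: 0+11172+46·28·19=35644; k=2: 27048+0+46·21·19=45402 → min 35644 | M2..M4: k=2: 0+6783+28·21·17=16779; k=3: 11172+0+28·19·17=20216 → min 16779 | M3..M5: k=3: 0+4845+21·19·15=10830; k=4: 6783+0+21·17·15=12138 → min 10830 | M4..M6: k=4: 0+2550+19·17·10=5780; k=5: 4845+0+19·15·10=7695 → min 5780.
Length 4: M1..M4: k=1: 0+16779+46·28·17=38675; k=2: 27048+6783+46·21·17=50253; k=3: 35644+0+46·19·17=50502 → min 38675 | M2..M5: k=2: 0+10830+28·21·15=19650; k=3: 11172+4845+28·19·15=23997; k=4: 16779+0+28·17·15=23919 → min 19650 | M3..M6: k=3: 0+5780+21·19·10=9770; k=4: 6783+2550+21·17·10=12903; k=5: 10830+0+21·15·10=13980 → min 9770.
Length 5: M1..M5: k=1: 0+19650+46·28·15=38970; k=2: 27048+10830+46·21·15=52368; k=3: 35644+4845+46·19·15=53599; k=4: 38675+0+46·17·15=50405 → min 38970 | M2..M6: k=2: 0+9770+28·21·10=15650; k=3: 11172+5780+28·19·10=22272; k=4: 16779+2550+28·17·10=24089; k=5: 19650+0+28·15·10=23850 → min 15650.
Length 6: M1..M6: k=1: 0+15650+46·28·10=28530; k=2: 27048+9770+46·21·10=46478; k=3: 35644+5780+46·19·10=50164; k=4: 38675+2550+46·17·10=49045; k=5: 38970+0+46·15·10=45870 → min 28530.
Optimal order: (M1 × (M2 × (M3 × (M4 × (M5 × M6))))) with cost 28530.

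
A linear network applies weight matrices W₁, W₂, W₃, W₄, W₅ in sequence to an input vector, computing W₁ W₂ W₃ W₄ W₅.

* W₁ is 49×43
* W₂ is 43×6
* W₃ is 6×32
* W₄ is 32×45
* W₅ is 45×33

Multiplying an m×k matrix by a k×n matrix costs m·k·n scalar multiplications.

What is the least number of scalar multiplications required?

39894

Adjacent pairs: W₁W₂ = 49·43·6 = 12642; W₂W₃ = 43·6·32 = 8256; W₃W₄ = 6·32·45 = 8640; W₄W₅ = 32·45·33 = 47520.
Length 3: W₁..W₃: k=1: 0+8256+49·43·32=75680; k=2: 12642+0+49·6·32=22050 → min 22050 | W₂..W₄: k=2: 0+8640+43·6·45=20250; k=3: 8256+0+43·32·45=70176 → min 20250 | W₃..W₅: k=3: 0+47520+6·32·33=53856; k=4: 8640+0+6·45·33=17550 → min 17550.
Length 4: W₁..W₄: k=1: 0+20250+49·43·45=115065; k=2: 12642+8640+49·6·45=34512; k=3: 22050+0+49·32·45=92610 → min 34512 | W₂..W₅: k=2: 0+17550+43·6·33=26064; k=3: 8256+47520+43·32·33=101184; k=4: 20250+0+43·45·33=84105 → min 26064.
Length 5: W₁..W₅: k=1: 0+26064+49·43·33=95595; k=2: 12642+17550+49·6·33=39894; k=3: 22050+47520+49·32·33=121314; k=4: 34512+0+49·45·33=107277 → min 39894.
Optimal order: ((W₁ W₂) ((W₃ W₄) W₅)) with cost 39894.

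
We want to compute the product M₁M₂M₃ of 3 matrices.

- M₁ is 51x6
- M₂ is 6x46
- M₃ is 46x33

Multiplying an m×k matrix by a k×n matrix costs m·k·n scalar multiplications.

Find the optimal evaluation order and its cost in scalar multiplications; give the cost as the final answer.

(M₁(M₂M₃)): cost 19206.
((M₁M₂)M₃): cost 91494.
Optimal: (M₁(M₂M₃)) with cost 19206.

19206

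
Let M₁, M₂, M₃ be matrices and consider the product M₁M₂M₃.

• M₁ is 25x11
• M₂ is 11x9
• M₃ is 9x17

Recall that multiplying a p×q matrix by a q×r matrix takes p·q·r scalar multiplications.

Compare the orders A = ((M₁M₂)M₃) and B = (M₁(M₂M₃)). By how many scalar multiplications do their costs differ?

58

Order A = ((M₁M₂)M₃): (M₁M₂): 25×11 by 11×9 → 25×9, cost 25·11·9 = 2475; ((M₁M₂)M₃): 25×9 by 9×17 → 25×17, cost 25·9·17 = 3825; cumulative 6300. Total 6300.
Order B = (M₁(M₂M₃)): (M₂M₃): 11×9 by 9×17 → 11×17, cost 11·9·17 = 1683; (M₁(M₂M₃)): 25×11 by 11×17 → 25×17, cost 25·11·17 = 4675; cumulative 6358. Total 6358.
Difference: |6300 − 6358| = 58.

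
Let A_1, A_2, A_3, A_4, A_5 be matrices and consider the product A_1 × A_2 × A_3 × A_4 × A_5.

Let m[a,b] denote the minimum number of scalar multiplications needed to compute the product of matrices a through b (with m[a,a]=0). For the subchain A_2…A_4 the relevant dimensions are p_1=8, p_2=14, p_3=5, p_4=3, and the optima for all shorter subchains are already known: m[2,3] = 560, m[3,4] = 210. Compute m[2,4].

546

m[2,4] = min over k∈[2,3] of m[2,k]+m[k+1,4]+p_{1}·p_k·p_{4}.
k=2: 0 + 210 + 8·14·3 = 546; k=3: 560 + 0 + 8·5·3 = 680.
Minimum: 546 at k=2.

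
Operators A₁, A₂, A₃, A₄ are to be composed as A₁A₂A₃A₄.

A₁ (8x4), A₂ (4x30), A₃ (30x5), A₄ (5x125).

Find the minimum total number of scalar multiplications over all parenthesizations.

5760

Adjacent pairs: A₁A₂ = 8·4·30 = 960; A₂A₃ = 4·30·5 = 600; A₃A₄ = 30·5·125 = 18750.
Length 3: A₁..A₃: k=1: 0+600+8·4·5=760; k=2: 960+0+8·30·5=2160 → min 760 | A₂..A₄: k=2: 0+18750+4·30·125=33750; k=3: 600+0+4·5·125=3100 → min 3100.
Length 4: A₁..A₄: k=1: 0+3100+8·4·125=7100; k=2: 960+18750+8·30·125=49710; k=3: 760+0+8·5·125=5760 → min 5760.
Optimal order: ((A₁(A₂A₃))A₄) with cost 5760.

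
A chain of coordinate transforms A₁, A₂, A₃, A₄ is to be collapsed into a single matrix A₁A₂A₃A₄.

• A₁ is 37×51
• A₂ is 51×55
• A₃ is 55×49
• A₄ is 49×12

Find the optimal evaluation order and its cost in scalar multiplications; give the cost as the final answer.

88644

Adjacent pairs: A₁A₂ = 37·51·55 = 103785; A₂A₃ = 51·55·49 = 137445; A₃A₄ = 55·49·12 = 32340.
Length 3: A₁..A₃: k=1: 0+137445+37·51·49=229908; k=2: 103785+0+37·55·49=203500 → min 203500 | A₂..A₄: k=2: 0+32340+51·55·12=66000; k=3: 137445+0+51·49·12=167433 → min 66000.
Length 4: A₁..A₄: k=1: 0+66000+37·51·12=88644; k=2: 103785+32340+37·55·12=160545; k=3: 203500+0+37·49·12=225256 → min 88644.
Optimal parenthesization: (A₁(A₂(A₃A₄))) with cost 88644.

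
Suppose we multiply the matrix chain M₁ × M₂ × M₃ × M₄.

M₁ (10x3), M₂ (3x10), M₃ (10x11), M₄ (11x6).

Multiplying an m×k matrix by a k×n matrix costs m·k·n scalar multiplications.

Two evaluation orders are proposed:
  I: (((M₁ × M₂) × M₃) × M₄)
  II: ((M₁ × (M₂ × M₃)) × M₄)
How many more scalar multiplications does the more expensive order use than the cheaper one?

Order I = (((M₁ × M₂) × M₃) × M₄): (M₁ × M₂): 10×3 by 3×10 → 10×10, cost 10·3·10 = 300; ((M₁ × M₂) × M₃): 10×10 by 10×11 → 10×11, cost 10·10·11 = 1100; cumulative 1400; (((M₁ × M₂) × M₃) × M₄): 10×11 by 11×6 → 10×6, cost 10·11·6 = 660; cumulative 2060. Total 2060.
Order II = ((M₁ × (M₂ × M₃)) × M₄): (M₂ × M₃): 3×10 by 10×11 → 3×11, cost 3·10·11 = 330; (M₁ × (M₂ × M₃)): 10×3 by 3×11 → 10×11, cost 10·3·11 = 330; cumulative 660; ((M₁ × (M₂ × M₃)) × M₄): 10×11 by 11×6 → 10×6, cost 10·11·6 = 660; cumulative 1320. Total 1320.
Difference: |2060 − 1320| = 740.

740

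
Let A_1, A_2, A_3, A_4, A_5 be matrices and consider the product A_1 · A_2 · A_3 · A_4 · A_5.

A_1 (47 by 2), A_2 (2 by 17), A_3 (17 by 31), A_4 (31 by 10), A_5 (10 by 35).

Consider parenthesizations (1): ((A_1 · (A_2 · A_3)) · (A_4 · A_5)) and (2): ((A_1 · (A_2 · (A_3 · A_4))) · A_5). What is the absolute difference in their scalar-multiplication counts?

Order (1) = ((A_1 · (A_2 · A_3)) · (A_4 · A_5)): (A_2 · A_3): 2×17 by 17×31 → 2×31, cost 2·17·31 = 1054; (A_1 · (A_2 · A_3)): 47×2 by 2×31 → 47×31, cost 47·2·31 = 2914; cumulative 3968; (A_4 · A_5): 31×10 by 10×35 → 31×35, cost 31·10·35 = 10850; ((A_1 · (A_2 · A_3)) · (A_4 · A_5)): 47×31 by 31×35 → 47×35, cost 47·31·35 = 50995; cumulative 65813. Total 65813.
Order (2) = ((A_1 · (A_2 · (A_3 · A_4))) · A_5): (A_3 · A_4): 17×31 by 31×10 → 17×10, cost 17·31·10 = 5270; (A_2 · (A_3 · A_4)): 2×17 by 17×10 → 2×10, cost 2·17·10 = 340; cumulative 5610; (A_1 · (A_2 · (A_3 · A_4))): 47×2 by 2×10 → 47×10, cost 47·2·10 = 940; cumulative 6550; ((A_1 · (A_2 · (A_3 · A_4))) · A_5): 47×10 by 10×35 → 47×35, cost 47·10·35 = 16450; cumulative 23000. Total 23000.
Difference: |65813 − 23000| = 42813.

42813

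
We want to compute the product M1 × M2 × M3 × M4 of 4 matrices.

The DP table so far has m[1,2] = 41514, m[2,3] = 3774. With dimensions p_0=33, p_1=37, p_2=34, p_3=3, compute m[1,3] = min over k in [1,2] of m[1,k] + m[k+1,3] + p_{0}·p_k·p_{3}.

7437

m[1,3] = min over k∈[1,2] of m[1,k]+m[k+1,3]+p_{0}·p_k·p_{3}.
k=1: 0 + 3774 + 33·37·3 = 7437; k=2: 41514 + 0 + 33·34·3 = 44880.
Minimum: 7437 at k=1.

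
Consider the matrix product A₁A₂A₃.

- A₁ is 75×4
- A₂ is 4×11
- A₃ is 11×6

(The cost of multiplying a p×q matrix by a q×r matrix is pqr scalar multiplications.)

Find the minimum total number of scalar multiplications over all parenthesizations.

2064

Order (A₁(A₂A₃)): (A₂A₃): 4×11 by 11×6 → 4×6, cost 4·11·6 = 264; (A₁(A₂A₃)): 75×4 by 4×6 → 75×6, cost 75·4·6 = 1800; cumulative 2064. Total 2064.
Order ((A₁A₂)A₃): (A₁A₂): 75×4 by 4×11 → 75×11, cost 75·4·11 = 3300; ((A₁A₂)A₃): 75×11 by 11×6 → 75×6, cost 75·11·6 = 4950; cumulative 8250. Total 8250.
Minimum: 2064.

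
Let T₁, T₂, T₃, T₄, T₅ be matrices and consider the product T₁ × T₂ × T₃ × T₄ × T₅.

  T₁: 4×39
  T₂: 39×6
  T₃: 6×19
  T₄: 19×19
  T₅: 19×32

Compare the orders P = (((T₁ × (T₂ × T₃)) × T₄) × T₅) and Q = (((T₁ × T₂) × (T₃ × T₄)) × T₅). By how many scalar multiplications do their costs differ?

Order P = (((T₁ × (T₂ × T₃)) × T₄) × T₅): (T₂ × T₃): 39×6 by 6×19 → 39×19, cost 39·6·19 = 4446; (T₁ × (T₂ × T₃)): 4×39 by 39×19 → 4×19, cost 4·39·19 = 2964; cumulative 7410; ((T₁ × (T₂ × T₃)) × T₄): 4×19 by 19×19 → 4×19, cost 4·19·19 = 1444; cumulative 8854; (((T₁ × (T₂ × T₃)) × T₄) × T₅): 4×19 by 19×32 → 4×32, cost 4·19·32 = 2432; cumulative 11286. Total 11286.
Order Q = (((T₁ × T₂) × (T₃ × T₄)) × T₅): (T₁ × T₂): 4×39 by 39×6 → 4×6, cost 4·39·6 = 936; (T₃ × T₄): 6×19 by 19×19 → 6×19, cost 6·19·19 = 2166; ((T₁ × T₂) × (T₃ × T₄)): 4×6 by 6×19 → 4×19, cost 4·6·19 = 456; cumulative 3558; (((T₁ × T₂) × (T₃ × T₄)) × T₅): 4×19 by 19×32 → 4×32, cost 4·19·32 = 2432; cumulative 5990. Total 5990.
Difference: |11286 − 5990| = 5296.

5296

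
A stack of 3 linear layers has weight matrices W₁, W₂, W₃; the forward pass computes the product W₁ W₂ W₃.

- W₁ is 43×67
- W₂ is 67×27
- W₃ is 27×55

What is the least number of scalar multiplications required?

141642

Order (W₁ (W₂ W₃)): (W₂ W₃): 67×27 by 27×55 → 67×55, cost 67·27·55 = 99495; (W₁ (W₂ W₃)): 43×67 by 67×55 → 43×55, cost 43·67·55 = 158455; cumulative 257950. Total 257950.
Order ((W₁ W₂) W₃): (W₁ W₂): 43×67 by 67×27 → 43×27, cost 43·67·27 = 77787; ((W₁ W₂) W₃): 43×27 by 27×55 → 43×55, cost 43·27·55 = 63855; cumulative 141642. Total 141642.
Minimum: 141642.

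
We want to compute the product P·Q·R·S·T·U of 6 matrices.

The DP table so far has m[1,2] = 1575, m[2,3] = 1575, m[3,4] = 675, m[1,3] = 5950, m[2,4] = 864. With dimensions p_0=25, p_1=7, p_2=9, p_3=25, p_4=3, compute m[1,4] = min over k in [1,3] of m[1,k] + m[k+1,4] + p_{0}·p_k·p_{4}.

m[1,4] = min over k∈[1,3] of m[1,k]+m[k+1,4]+p_{0}·p_k·p_{4}.
k=1: 0 + 864 + 25·7·3 = 1389; k=2: 1575 + 675 + 25·9·3 = 2925; k=3: 5950 + 0 + 25·25·3 = 7825.
Minimum: 1389 at k=1.

1389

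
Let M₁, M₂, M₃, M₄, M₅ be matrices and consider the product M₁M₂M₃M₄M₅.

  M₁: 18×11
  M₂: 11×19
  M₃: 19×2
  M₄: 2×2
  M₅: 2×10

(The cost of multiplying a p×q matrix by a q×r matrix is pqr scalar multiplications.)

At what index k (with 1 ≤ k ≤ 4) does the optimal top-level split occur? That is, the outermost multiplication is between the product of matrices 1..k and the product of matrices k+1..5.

Adjacent pairs: M₁M₂ = 18·11·19 = 3762; M₂M₃ = 11·19·2 = 418; M₃M₄ = 19·2·2 = 76; M₄M₅ = 2·2·10 = 40.
Length 3: M₁..M₃: k=1: 0+418+18·11·2=814; k=2: 3762+0+18·19·2=4446 → min 814 | M₂..M₄: k=2: 0+76+11·19·2=494; k=3: 418+0+11·2·2=462 → min 462 | M₃..M₅: k=3: 0+40+19·2·10=420; k=4: 76+0+19·2·10=456 → min 420.
Length 4: M₁..M₄: k=1: 0+462+18·11·2=858; k=2: 3762+76+18·19·2=4522; k=3: 814+0+18·2·2=886 → min 858 | M₂..M₅: k=2: 0+420+11·19·10=2510; k=3: 418+40+11·2·10=678; k=4: 462+0+11·2·10=682 → min 678.
Top-level splits: k=1: (M₁..M₁)·(M₂..M₅) → 0+678+18·11·10 = 2658; k=2: (M₁..M₂)·(M₃..M₅) → 3762+420+18·19·10 = 7602; k=3: (M₁..M₃)·(M₄..M₅) → 814+40+18·2·10 = 1214; k=4: (M₁..M₄)·(M₅..M₅) → 858+0+18·2·10 = 1218.
Best split is after M₃, i.e. k = 3.

3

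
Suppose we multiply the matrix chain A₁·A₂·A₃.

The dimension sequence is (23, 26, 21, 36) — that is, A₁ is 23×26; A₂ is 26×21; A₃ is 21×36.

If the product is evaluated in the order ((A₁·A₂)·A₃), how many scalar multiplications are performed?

(A₁·A₂): 23×26 by 26×21 → 23×21, cost 23·26·21 = 12558
((A₁·A₂)·A₃): 23×21 by 21×36 → 23×36, cost 23·21·36 = 17388; cumulative 29946
Total: 29946 scalar multiplications.

29946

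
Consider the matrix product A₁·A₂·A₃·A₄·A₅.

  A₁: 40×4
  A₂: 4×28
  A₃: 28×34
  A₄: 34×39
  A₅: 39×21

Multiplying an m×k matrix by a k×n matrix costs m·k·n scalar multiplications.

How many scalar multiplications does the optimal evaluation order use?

15748

Adjacent pairs: A₁A₂ = 40·4·28 = 4480; A₂A₃ = 4·28·34 = 3808; A₃A₄ = 28·34·39 = 37128; A₄A₅ = 34·39·21 = 27846.
Length 3: A₁..A₃: k=1: 0+3808+40·4·34=9248; k=2: 4480+0+40·28·34=42560 → min 9248 | A₂..A₄: k=2: 0+37128+4·28·39=41496; k=3: 3808+0+4·34·39=9112 → min 9112 | A₃..A₅: k=3: 0+27846+28·34·21=47838; k=4: 37128+0+28·39·21=60060 → min 47838.
Length 4: A₁..A₄: k=1: 0+9112+40·4·39=15352; k=2: 4480+37128+40·28·39=85288; k=3: 9248+0+40·34·39=62288 → min 15352 | A₂..A₅: k=2: 0+47838+4·28·21=50190; k=3: 3808+27846+4·34·21=34510; k=4: 9112+0+4·39·21=12388 → min 12388.
Length 5: A₁..A₅: k=1: 0+12388+40·4·21=15748; k=2: 4480+47838+40·28·21=75838; k=3: 9248+27846+40·34·21=65654; k=4: 15352+0+40·39·21=48112 → min 15748.
Optimal order: (A₁·(((A₂·A₃)·A₄)·A₅)) with cost 15748.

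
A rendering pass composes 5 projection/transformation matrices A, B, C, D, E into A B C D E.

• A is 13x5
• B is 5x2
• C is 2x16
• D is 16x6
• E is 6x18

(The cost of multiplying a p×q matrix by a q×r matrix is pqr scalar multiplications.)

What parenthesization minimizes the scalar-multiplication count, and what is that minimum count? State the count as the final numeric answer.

Adjacent pairs: AB = 13·5·2 = 130; BC = 5·2·16 = 160; CD = 2·16·6 = 192; DE = 16·6·18 = 1728.
Length 3: A..C: k=1: 0+160+13·5·16=1200; k=2: 130+0+13·2·16=546 → min 546 | B..D: k=2: 0+192+5·2·6=252; k=3: 160+0+5·16·6=640 → min 252 | C..E: k=3: 0+1728+2·16·18=2304; k=4: 192+0+2·6·18=408 → min 408.
Length 4: A..D: k=1: 0+252+13·5·6=642; k=2: 130+192+13·2·6=478; k=3: 546+0+13·16·6=1794 → min 478 | B..E: k=2: 0+408+5·2·18=588; k=3: 160+1728+5·16·18=3328; k=4: 252+0+5·6·18=792 → min 588.
Length 5: A..E: k=1: 0+588+13·5·18=1758; k=2: 130+408+13·2·18=1006; k=3: 546+1728+13·16·18=6018; k=4: 478+0+13·6·18=1882 → min 1006.
Optimal parenthesization: ((A B) ((C D) E)) with cost 1006.

1006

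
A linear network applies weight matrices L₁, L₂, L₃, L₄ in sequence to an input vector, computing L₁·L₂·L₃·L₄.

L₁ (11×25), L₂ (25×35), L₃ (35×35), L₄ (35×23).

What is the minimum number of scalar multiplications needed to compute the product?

31955

Adjacent pairs: L₁L₂ = 11·25·35 = 9625; L₂L₃ = 25·35·35 = 30625; L₃L₄ = 35·35·23 = 28175.
Length 3: L₁..L₃: k=1: 0+30625+11·25·35=40250; k=2: 9625+0+11·35·35=23100 → min 23100 | L₂..L₄: k=2: 0+28175+25·35·23=48300; k=3: 30625+0+25·35·23=50750 → min 48300.
Length 4: L₁..L₄: k=1: 0+48300+11·25·23=54625; k=2: 9625+28175+11·35·23=46655; k=3: 23100+0+11·35·23=31955 → min 31955.
Optimal order: (((L₁·L₂)·L₃)·L₄) with cost 31955.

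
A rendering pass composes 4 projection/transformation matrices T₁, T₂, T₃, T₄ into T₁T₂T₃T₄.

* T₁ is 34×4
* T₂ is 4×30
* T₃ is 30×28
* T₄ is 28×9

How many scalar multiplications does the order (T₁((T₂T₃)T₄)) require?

5592

(T₂T₃): 4×30 by 30×28 → 4×28, cost 4·30·28 = 3360
((T₂T₃)T₄): 4×28 by 28×9 → 4×9, cost 4·28·9 = 1008; cumulative 4368
(T₁((T₂T₃)T₄)): 34×4 by 4×9 → 34×9, cost 34·4·9 = 1224; cumulative 5592
Total: 5592 scalar multiplications.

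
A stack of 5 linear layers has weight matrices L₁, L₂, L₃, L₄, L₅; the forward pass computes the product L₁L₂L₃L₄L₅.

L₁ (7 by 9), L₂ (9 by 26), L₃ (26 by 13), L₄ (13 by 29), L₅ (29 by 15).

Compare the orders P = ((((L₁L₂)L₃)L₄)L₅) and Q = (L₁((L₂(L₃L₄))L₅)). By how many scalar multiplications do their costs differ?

11760

Order P = ((((L₁L₂)L₃)L₄)L₅): (L₁L₂): 7×9 by 9×26 → 7×26, cost 7·9·26 = 1638; ((L₁L₂)L₃): 7×26 by 26×13 → 7×13, cost 7·26·13 = 2366; cumulative 4004; (((L₁L₂)L₃)L₄): 7×13 by 13×29 → 7×29, cost 7·13·29 = 2639; cumulative 6643; ((((L₁L₂)L₃)L₄)L₅): 7×29 by 29×15 → 7×15, cost 7·29·15 = 3045; cumulative 9688. Total 9688.
Order Q = (L₁((L₂(L₃L₄))L₅)): (L₃L₄): 26×13 by 13×29 → 26×29, cost 26·13·29 = 9802; (L₂(L₃L₄)): 9×26 by 26×29 → 9×29, cost 9·26·29 = 6786; cumulative 16588; ((L₂(L₃L₄))L₅): 9×29 by 29×15 → 9×15, cost 9·29·15 = 3915; cumulative 20503; (L₁((L₂(L₃L₄))L₅)): 7×9 by 9×15 → 7×15, cost 7·9·15 = 945; cumulative 21448. Total 21448.
Difference: |9688 − 21448| = 11760.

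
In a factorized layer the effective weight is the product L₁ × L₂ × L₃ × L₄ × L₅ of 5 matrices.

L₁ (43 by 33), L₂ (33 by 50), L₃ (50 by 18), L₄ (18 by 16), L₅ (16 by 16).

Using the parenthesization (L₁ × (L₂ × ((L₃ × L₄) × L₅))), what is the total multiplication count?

76304

(L₃ × L₄): 50×18 by 18×16 → 50×16, cost 50·18·16 = 14400
((L₃ × L₄) × L₅): 50×16 by 16×16 → 50×16, cost 50·16·16 = 12800; cumulative 27200
(L₂ × ((L₃ × L₄) × L₅)): 33×50 by 50×16 → 33×16, cost 33·50·16 = 26400; cumulative 53600
(L₁ × (L₂ × ((L₃ × L₄) × L₅))): 43×33 by 33×16 → 43×16, cost 43·33·16 = 22704; cumulative 76304
Total: 76304 scalar multiplications.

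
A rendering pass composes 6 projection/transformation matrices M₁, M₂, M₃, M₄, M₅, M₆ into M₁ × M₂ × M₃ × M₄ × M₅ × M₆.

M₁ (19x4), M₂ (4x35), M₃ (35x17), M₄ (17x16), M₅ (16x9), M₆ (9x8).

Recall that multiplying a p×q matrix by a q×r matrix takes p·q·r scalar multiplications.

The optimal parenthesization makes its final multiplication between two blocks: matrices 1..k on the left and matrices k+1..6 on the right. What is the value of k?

Adjacent pairs: M₁M₂ = 19·4·35 = 2660; M₂M₃ = 4·35·17 = 2380; M₃M₄ = 35·17·16 = 9520; M₄M₅ = 17·16·9 = 2448; M₅M₆ = 16·9·8 = 1152.
Length 3: M₁..M₃: k=1: 0+2380+19·4·17=3672; k=2: 2660+0+19·35·17=13965 → min 3672 | M₂..M₄: k=2: 0+9520+4·35·16=11760; k=3: 2380+0+4·17·16=3468 → min 3468 | M₃..M₅: k=3: 0+2448+35·17·9=7803; k=4: 9520+0+35·16·9=14560 → min 7803 | M₄..M₆: k=4: 0+1152+17·16·8=3328; k=5: 2448+0+17·9·8=3672 → min 3328.
Length 4: M₁..M₄: k=1: 0+3468+19·4·16=4684; k=2: 2660+9520+19·35·16=22820; k=3: 3672+0+19·17·16=8840 → min 4684 | M₂..M₅: k=2: 0+7803+4·35·9=9063; k=3: 2380+2448+4·17·9=5440; k=4: 3468+0+4·16·9=4044 → min 4044 | M₃..M₆: k=3: 0+3328+35·17·8=8088; k=4: 9520+1152+35·16·8=15152; k=5: 7803+0+35·9·8=10323 → min 8088.
Length 5: M₁..M₅: k=1: 0+4044+19·4·9=4728; k=2: 2660+7803+19·35·9=16448; k=3: 3672+2448+19·17·9=9027; k=4: 4684+0+19·16·9=7420 → min 4728 | M₂..M₆: k=2: 0+8088+4·35·8=9208; k=3: 2380+3328+4·17·8=6252; k=4: 3468+1152+4·16·8=5132; k=5: 4044+0+4·9·8=4332 → min 4332.
Top-level splits: k=1: (M₁..M₁)·(M₂..M₆) → 0+4332+19·4·8 = 4940; k=2: (M₁..M₂)·(M₃..M₆) → 2660+8088+19·35·8 = 16068; k=3: (M₁..M₃)·(M₄..M₆) → 3672+3328+19·17·8 = 9584; k=4: (M₁..M₄)·(M₅..M₆) → 4684+1152+19·16·8 = 8268; k=5: (M₁..M₅)·(M₆..M₆) → 4728+0+19·9·8 = 6096.
Best split is after M₁, i.e. k = 1.

1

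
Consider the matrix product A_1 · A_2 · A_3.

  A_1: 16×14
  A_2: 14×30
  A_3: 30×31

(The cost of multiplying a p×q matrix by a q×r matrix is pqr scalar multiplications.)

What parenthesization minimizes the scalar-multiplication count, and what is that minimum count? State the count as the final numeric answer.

19964

(A_1 · (A_2 · A_3)): cost 19964.
((A_1 · A_2) · A_3): cost 21600.
Optimal: (A_1 · (A_2 · A_3)) with cost 19964.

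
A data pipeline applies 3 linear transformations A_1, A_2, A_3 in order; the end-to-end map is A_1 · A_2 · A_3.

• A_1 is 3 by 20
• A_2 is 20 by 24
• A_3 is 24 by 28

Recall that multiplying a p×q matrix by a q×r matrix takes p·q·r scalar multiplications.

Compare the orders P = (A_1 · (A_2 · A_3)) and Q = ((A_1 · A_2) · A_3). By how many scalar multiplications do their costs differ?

Order P = (A_1 · (A_2 · A_3)): (A_2 · A_3): 20×24 by 24×28 → 20×28, cost 20·24·28 = 13440; (A_1 · (A_2 · A_3)): 3×20 by 20×28 → 3×28, cost 3·20·28 = 1680; cumulative 15120. Total 15120.
Order Q = ((A_1 · A_2) · A_3): (A_1 · A_2): 3×20 by 20×24 → 3×24, cost 3·20·24 = 1440; ((A_1 · A_2) · A_3): 3×24 by 24×28 → 3×28, cost 3·24·28 = 2016; cumulative 3456. Total 3456.
Difference: |15120 − 3456| = 11664.

11664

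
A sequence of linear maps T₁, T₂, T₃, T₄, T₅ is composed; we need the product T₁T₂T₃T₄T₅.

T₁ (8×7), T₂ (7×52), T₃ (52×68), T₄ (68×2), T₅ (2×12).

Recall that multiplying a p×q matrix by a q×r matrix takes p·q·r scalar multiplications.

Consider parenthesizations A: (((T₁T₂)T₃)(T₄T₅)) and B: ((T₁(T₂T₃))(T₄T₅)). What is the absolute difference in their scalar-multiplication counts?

2640

Order A = (((T₁T₂)T₃)(T₄T₅)): (T₁T₂): 8×7 by 7×52 → 8×52, cost 8·7·52 = 2912; ((T₁T₂)T₃): 8×52 by 52×68 → 8×68, cost 8·52·68 = 28288; cumulative 31200; (T₄T₅): 68×2 by 2×12 → 68×12, cost 68·2·12 = 1632; (((T₁T₂)T₃)(T₄T₅)): 8×68 by 68×12 → 8×12, cost 8·68·12 = 6528; cumulative 39360. Total 39360.
Order B = ((T₁(T₂T₃))(T₄T₅)): (T₂T₃): 7×52 by 52×68 → 7×68, cost 7·52·68 = 24752; (T₁(T₂T₃)): 8×7 by 7×68 → 8×68, cost 8·7·68 = 3808; cumulative 28560; (T₄T₅): 68×2 by 2×12 → 68×12, cost 68·2·12 = 1632; ((T₁(T₂T₃))(T₄T₅)): 8×68 by 68×12 → 8×12, cost 8·68·12 = 6528; cumulative 36720. Total 36720.
Difference: |39360 − 36720| = 2640.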